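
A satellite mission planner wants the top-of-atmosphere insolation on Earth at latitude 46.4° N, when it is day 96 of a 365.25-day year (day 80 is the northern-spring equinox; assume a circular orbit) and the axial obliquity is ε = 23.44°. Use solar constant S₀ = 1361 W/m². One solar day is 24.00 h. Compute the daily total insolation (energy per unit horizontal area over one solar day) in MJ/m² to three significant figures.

Solar longitude: λ_s = 360° × (96 − 80)/365.25 = 15.770°.
sin δ = sin 23.44° × sin 15.770° = 0.10811, so δ = +6.206°.
cos H₀ = −tan(+46.4°) tan(+6.206°) = -0.1142, H₀ = 1.6852 rad.
Bracket: H₀ sin φ sin δ + cos φ cos δ sin H₀ = 1.6852×0.72417×0.10811 + 0.68962×0.99414×0.99346 = 0.131934 + 0.681095 = 0.813029.
Q̄ = (S₀/π) × [bracket] = (1361/π) × 0.813029 = 352.22 W/m².
Daily total = Q̄ × 24.00 h × 3600 s/h = 352.22 × 24.00 × 3600 / 10⁶ = 30.43 MJ/m².

30.4 MJ/m²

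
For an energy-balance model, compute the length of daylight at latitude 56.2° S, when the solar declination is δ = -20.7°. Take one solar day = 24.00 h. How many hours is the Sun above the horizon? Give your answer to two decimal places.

16.58 h

cos H₀ = −tan φ · tan δ = −tan(-56.2°) × tan(-20.700°) = -0.5645, so H₀ = 2.1706 rad = 124.36°.
Daylight = 2H₀/(2π) × 24.00 h = (2.1706/π) × 24.00 = 16.58 h.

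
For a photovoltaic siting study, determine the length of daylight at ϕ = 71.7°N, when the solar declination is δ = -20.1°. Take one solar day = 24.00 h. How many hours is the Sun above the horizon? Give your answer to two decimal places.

cos h₀ = −tan ϕ · tan δ = 1.1065 ≥ 1, so the Sun never rises (polar night) and h₀ = 0.
Daylight = 2h₀/(2π) × 24.00 h = (0.0000/π) × 24.00 = 0.00 h.

0.00 h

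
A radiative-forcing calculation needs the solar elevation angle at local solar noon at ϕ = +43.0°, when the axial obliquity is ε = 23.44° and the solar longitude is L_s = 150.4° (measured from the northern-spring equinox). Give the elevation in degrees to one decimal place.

Solar declination: sin δ = sin ε · sin L_s = sin 23.44° × sin 150.4° = 0.19648, so δ = +11.331°.
At local noon the hour angle is zero, so the zenith angle equals |ϕ − δ| = |+43.0° − (+11.331°)| = 31.669°.
Elevation = 90° − 31.669° = 58.3°.

58.3°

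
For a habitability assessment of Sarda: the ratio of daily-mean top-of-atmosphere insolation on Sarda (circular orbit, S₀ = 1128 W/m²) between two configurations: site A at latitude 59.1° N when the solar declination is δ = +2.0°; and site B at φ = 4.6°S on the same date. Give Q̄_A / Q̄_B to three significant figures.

— Configuration A (φ=+59.1°):
cos H₀ = −tan(+59.1°) tan(+2.000°) = -0.0583, H₀ = 1.6292 rad.
Bracket: H₀ sin φ sin δ + cos φ cos δ sin H₀ = 1.6292×0.85806×0.03490 + 0.51354×0.99939×0.99830 = 0.048789 + 0.512354 = 0.561143.
Q̄ = (S₀/π) × [bracket] = (1128/π) × 0.561143 = 201.48 W/m².
— Configuration B (φ=-4.6°):
cos H₀ = −tan(-4.6°) tan(+2.000°) = 0.0028, H₀ = 1.5680 rad.
Bracket: H₀ sin φ sin δ + cos φ cos δ sin H₀ = 1.5680×-0.08020×0.03490 + 0.99678×0.99939×1.00000 = -0.004389 + 0.996172 = 0.991783.
Q̄ = (S₀/π) × [bracket] = (1128/π) × 0.991783 = 356.10 W/m².
Ratio Q̄_A / Q̄_B = 201.48 / 356.10 = 0.5658.

Q̄_A / Q̄_B ≈ 0.566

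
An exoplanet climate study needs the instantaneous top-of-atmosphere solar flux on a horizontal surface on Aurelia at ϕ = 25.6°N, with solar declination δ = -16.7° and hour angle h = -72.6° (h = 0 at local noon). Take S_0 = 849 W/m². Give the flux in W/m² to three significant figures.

cos θ_z = sin ϕ sin δ + cos ϕ cos δ cos h = -0.124164 + 0.258310 = 0.134146.
Flux = S_0 · cos θ_z = 849 × 0.134146 = 113.9 W/m².

114 W/m²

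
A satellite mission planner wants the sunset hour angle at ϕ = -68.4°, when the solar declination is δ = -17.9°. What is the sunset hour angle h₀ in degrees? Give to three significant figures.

cos h₀ = −tan ϕ · tan δ = −tan(-68.4°) × tan(-17.900°) = -0.8158, so h₀ = 2.5249 rad = 144.66°.

h₀ = 145°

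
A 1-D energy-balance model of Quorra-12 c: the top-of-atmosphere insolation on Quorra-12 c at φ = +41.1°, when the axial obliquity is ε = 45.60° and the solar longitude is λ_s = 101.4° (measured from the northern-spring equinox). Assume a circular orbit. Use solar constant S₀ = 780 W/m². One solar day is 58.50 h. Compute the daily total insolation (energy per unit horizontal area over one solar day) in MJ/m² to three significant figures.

Solar declination: sin δ = sin ε · sin λ_s = sin 45.60° × sin 101.4° = 0.70038, so δ = +44.457°.
cos H₀ = −tan(+41.1°) tan(+44.457°) = -0.8560, H₀ = 2.5982 rad.
Bracket: H₀ sin φ sin δ + cos φ cos δ sin H₀ = 2.5982×0.65738×0.70038 + 0.75356×0.71377×0.51700 = 1.196252 + 0.278078 = 1.474330.
Q̄ = (S₀/π) × [bracket] = (780/π) × 1.474330 = 366.05 W/m².
Daily total = Q̄ × 58.50 h × 3600 s/h = 366.05 × 58.50 × 3600 / 10⁶ = 77.09 MJ/m².

77.1 MJ/m²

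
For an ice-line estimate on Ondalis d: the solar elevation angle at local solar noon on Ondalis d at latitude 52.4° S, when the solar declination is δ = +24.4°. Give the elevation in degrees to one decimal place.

At local noon the hour angle is zero, so the zenith angle equals |φ − δ| = |-52.4° − (+24.400°)| = 76.800°.
Elevation = 90° − 76.800° = 13.2°.

13.2°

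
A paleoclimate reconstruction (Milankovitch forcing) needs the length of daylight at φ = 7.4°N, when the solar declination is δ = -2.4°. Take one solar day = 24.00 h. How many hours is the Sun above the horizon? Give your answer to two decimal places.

11.96 h

cos H₀ = −tan φ · tan δ = −tan(+7.4°) × tan(-2.400°) = 0.0054, so H₀ = 1.5654 rad = 89.69°.
Daylight = 2H₀/(2π) × 24.00 h = (1.5654/π) × 24.00 = 11.96 h.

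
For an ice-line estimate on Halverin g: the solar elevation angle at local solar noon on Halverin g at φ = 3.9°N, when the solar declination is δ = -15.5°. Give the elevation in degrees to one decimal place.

70.6°

At local noon the hour angle is zero, so the zenith angle equals |φ − δ| = |+3.9° − (-15.500°)| = 19.400°.
Elevation = 90° − 19.400° = 70.6°.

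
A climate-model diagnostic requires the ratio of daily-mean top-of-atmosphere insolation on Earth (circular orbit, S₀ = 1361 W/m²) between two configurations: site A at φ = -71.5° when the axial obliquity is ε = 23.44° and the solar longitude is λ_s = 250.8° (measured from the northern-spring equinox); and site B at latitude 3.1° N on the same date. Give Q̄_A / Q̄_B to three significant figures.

— Configuration A (φ=-71.5°):
Solar declination: sin δ = sin ε · sin λ_s = sin 23.44° × sin 250.8° = -0.37566, so δ = -22.065°.
cos H₀ = −tan(-71.5°) tan(-22.065°) = -1.2115 ≤ −1 ⇒ polar day, H₀ = π.
Bracket: H₀ sin φ sin δ + cos φ cos δ sin H₀ = 3.1416×-0.94832×-0.37566 + 0.31730×0.92676×0.00000 = 1.119182 + 0.000000 = 1.119182.
Q̄ = (S₀/π) × [bracket] = (1361/π) × 1.119182 = 484.85 W/m².
— Configuration B (φ=+3.1°):
cos H₀ = −tan(+3.1°) tan(-22.065°) = 0.0220, H₀ = 1.5488 rad.
Bracket: H₀ sin φ sin δ + cos φ cos δ sin H₀ = 1.5488×0.05408×-0.37566 + 0.99854×0.92676×0.99976 = -0.031465 + 0.925185 = 0.893720.
Q̄ = (S₀/π) × [bracket] = (1361/π) × 0.893720 = 387.18 W/m².
Ratio Q̄_A / Q̄_B = 484.85 / 387.18 = 1.252.

Q̄_A / Q̄_B ≈ 1.25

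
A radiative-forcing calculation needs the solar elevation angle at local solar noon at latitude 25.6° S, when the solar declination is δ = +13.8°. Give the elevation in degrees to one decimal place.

At local noon the hour angle is zero, so the zenith angle equals |ϕ − δ| = |-25.6° − (+13.800°)| = 39.400°.
Elevation = 90° − 39.400° = 50.6°.

50.6°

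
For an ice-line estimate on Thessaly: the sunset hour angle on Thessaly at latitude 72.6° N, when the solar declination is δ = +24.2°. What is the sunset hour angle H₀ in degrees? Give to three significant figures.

Sunrise equation: cos H₀ = −tan φ · tan δ = -1.4341 ≤ −1, so the host star never sets (polar day) and H₀ = π.

H₀ = 180°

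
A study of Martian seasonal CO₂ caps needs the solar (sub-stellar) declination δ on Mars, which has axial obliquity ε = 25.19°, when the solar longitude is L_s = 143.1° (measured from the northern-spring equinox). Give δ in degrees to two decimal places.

sin δ = sin ε · sin L_s = sin 25.19° × sin 143.1° = 0.255552.
δ = arcsin(0.255552) = +14.81°.

δ = +14.81°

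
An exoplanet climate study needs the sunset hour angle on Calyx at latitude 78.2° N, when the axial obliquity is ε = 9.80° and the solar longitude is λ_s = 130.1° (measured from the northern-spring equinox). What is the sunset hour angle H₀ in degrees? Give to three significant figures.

H₀ = 129°

Solar declination: sin δ = sin ε · sin λ_s = sin 9.80° × sin 130.1° = 0.13020, so δ = +7.481°.
cos H₀ = −tan φ · tan δ = −tan(+78.2°) × tan(+7.481°) = -0.6286, so H₀ = 2.2505 rad = 128.94°.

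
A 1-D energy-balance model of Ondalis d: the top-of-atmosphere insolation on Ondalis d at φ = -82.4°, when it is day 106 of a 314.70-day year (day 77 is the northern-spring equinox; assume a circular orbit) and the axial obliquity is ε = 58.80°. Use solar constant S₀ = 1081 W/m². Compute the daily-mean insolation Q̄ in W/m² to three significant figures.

Solar longitude: λ_s = 360° × (106 − 77)/314.70 = 33.174°.
sin δ = sin 58.80° × sin 33.174° = 0.46805, so δ = +27.908°.
cos H₀ = −tan(-82.4°) tan(+27.908°) = 3.9695 ≥ 1 ⇒ polar night, H₀ = 0 and Q̄ = 0.

Q̄ ≈ 0.00 W/m²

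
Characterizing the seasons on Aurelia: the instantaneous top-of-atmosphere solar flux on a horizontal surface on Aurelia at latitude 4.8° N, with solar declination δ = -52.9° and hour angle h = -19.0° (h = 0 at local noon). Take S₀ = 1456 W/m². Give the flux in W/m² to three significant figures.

cos θ_z = sin φ sin δ + cos φ cos δ cos h = -0.066740 + 0.568344 = 0.501604.
Flux = S₀ · cos θ_z = 1456 × 0.501604 = 730.3 W/m².

730 W/m²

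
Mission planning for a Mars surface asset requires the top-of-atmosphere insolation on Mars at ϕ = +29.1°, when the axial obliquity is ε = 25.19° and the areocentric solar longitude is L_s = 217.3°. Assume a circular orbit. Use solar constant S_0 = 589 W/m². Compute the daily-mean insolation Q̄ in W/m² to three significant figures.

Q̄ ≈ 123 W/m²

sin δ = sin 25.19° × sin 217.3° = -0.25792, so δ = -14.947°.
cos h₀ = −tan(+29.1°) tan(-14.947°) = 0.1486, h₀ = 1.4217 rad.
Bracket: h₀ sin ϕ sin δ + cos ϕ cos δ sin h₀ = 1.4217×0.48634×-0.25792 + 0.87377×0.96617×0.98890 = -0.178334 + 0.834840 = 0.656506.
Q̄ = (S_0/π) × [bracket] = (589/π) × 0.656506 = 123.1 W/m².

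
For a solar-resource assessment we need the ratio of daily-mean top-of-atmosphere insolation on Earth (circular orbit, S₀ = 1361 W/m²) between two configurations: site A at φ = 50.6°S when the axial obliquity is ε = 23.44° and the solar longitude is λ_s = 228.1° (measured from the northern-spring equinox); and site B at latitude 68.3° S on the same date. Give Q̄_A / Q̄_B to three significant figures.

Q̄_A / Q̄_B ≈ 1.12

— Configuration A (φ=-50.6°):
Solar declination: sin δ = sin ε · sin λ_s = sin 23.44° × sin 228.1° = -0.29608, so δ = -17.222°.
cos H₀ = −tan(-50.6°) tan(-17.222°) = -0.3774, H₀ = 1.9578 rad.
Bracket: H₀ sin φ sin δ + cos φ cos δ sin H₀ = 1.9578×-0.77273×-0.29608 + 0.63473×0.95516×0.92606 = 0.447925 + 0.561441 = 1.009366.
Q̄ = (S₀/π) × [bracket] = (1361/π) × 1.009366 = 437.28 W/m².
— Configuration B (φ=-68.3°):
cos H₀ = −tan(-68.3°) tan(-17.222°) = -0.7789, H₀ = 2.4638 rad.
Bracket: H₀ sin φ sin δ + cos φ cos δ sin H₀ = 2.4638×-0.92913×-0.29608 + 0.36975×0.95516×0.62710 = 0.677784 + 0.221473 = 0.899257.
Q̄ = (S₀/π) × [bracket] = (1361/π) × 0.899257 = 389.58 W/m².
Ratio Q̄_A / Q̄_B = 437.28 / 389.58 = 1.122.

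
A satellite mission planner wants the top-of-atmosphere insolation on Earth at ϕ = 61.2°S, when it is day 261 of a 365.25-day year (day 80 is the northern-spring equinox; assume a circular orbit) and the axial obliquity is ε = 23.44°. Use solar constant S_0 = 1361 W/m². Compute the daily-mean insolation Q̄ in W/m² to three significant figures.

Q̄ ≈ 202 W/m²

Solar longitude: L_s = 360° × (261 − 80)/365.25 = 178.398°.
sin δ = sin 23.44° × sin 178.398° = 0.01112, so δ = +0.637°.
cos h₀ = −tan(-61.2°) tan(+0.637°) = 0.0202, h₀ = 1.5506 rad.
Bracket: h₀ sin ϕ sin δ + cos ϕ cos δ sin h₀ = 1.5506×-0.87631×0.01112 + 0.48175×0.99994×0.99980 = -0.015110 + 0.481625 = 0.466515.
Q̄ = (S_0/π) × [bracket] = (1361/π) × 0.466515 = 202.1 W/m².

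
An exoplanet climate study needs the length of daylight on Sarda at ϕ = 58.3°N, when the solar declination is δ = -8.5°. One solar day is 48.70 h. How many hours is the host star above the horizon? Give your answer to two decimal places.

cos h₀ = −tan ϕ · tan δ = −tan(+58.3°) × tan(-8.500°) = 0.2420, so h₀ = 1.3264 rad = 76.00°.
Daylight = 2h₀/(2π) × 48.70 h = (1.3264/π) × 48.70 = 20.56 h.

20.56 h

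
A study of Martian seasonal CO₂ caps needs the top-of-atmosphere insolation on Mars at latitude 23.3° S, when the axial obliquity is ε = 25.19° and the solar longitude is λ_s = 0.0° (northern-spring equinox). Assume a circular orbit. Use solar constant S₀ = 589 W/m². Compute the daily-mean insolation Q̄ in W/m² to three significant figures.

Q̄ ≈ 172 W/m²

Solar declination: sin δ = sin ε · sin λ_s = sin 25.19° × sin 0.0° = 0.00000, so δ = +0.000°.
cos H₀ = −tan(-23.3°) tan(+0.000°) = 0.0000, H₀ = 1.5708 rad.
Bracket: H₀ sin φ sin δ + cos φ cos δ sin H₀ = 1.5708×-0.39555×0.00000 + 0.91845×1.00000×1.00000 = -0.000000 + 0.918450 = 0.918450.
Q̄ = (S₀/π) × [bracket] = (589/π) × 0.918450 = 172.2 W/m².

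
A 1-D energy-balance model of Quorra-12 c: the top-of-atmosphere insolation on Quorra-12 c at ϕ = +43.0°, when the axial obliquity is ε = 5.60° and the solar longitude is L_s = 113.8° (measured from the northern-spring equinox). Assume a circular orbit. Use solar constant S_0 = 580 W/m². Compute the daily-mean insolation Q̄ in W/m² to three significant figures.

Solar declination: sin δ = sin ε · sin L_s = sin 5.60° × sin 113.8° = 0.08928, so δ = +5.122°.
cos h₀ = −tan(+43.0°) tan(+5.122°) = -0.0836, h₀ = 1.6545 rad.
Bracket: h₀ sin ϕ sin δ + cos ϕ cos δ sin h₀ = 1.6545×0.68200×0.08928 + 0.73135×0.99601×0.99650 = 0.100741 + 0.725882 = 0.826623.
Q̄ = (S_0/π) × [bracket] = (580/π) × 0.826623 = 152.6 W/m².

Q̄ ≈ 153 W/m²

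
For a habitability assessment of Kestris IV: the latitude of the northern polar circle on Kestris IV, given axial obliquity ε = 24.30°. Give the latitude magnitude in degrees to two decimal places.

65.70°

The polar circle is the lowest latitude that experiences at least one full rotation of continuous daylight at the northern-summer solstice; it lies at |ϕ| = 90° − ε = 90° − 24.30° = 65.70°.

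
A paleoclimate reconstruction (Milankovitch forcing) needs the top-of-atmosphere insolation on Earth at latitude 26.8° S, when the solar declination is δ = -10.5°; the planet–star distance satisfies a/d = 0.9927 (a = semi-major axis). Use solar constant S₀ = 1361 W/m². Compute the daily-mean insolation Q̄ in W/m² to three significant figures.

Q̄ ≈ 431 W/m²

cos H₀ = −tan(-26.8°) tan(-10.500°) = -0.0936, H₀ = 1.6646 rad.
Bracket: H₀ sin φ sin δ + cos φ cos δ sin H₀ = 1.6646×-0.45088×-0.18224 + 0.89259×0.98325×0.99561 = 0.136777 + 0.873786 = 1.010563.
Inverse-square distance factor (a/d)² = 0.9927² = 0.985453.
Q̄ = (S₀/π) × 0.985453 × [bracket] = (1361/π) × 0.985453 × 1.010563 = 431.4 W/m².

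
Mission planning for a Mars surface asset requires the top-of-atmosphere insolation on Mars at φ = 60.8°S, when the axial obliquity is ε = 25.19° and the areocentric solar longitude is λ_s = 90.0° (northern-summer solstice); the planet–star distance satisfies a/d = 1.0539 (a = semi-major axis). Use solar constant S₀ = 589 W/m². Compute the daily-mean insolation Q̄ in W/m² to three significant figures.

sin δ = sin 25.19° × sin 90.0° = 0.42562, so δ = +25.190°.
cos H₀ = −tan(-60.8°) tan(+25.190°) = 0.8416, H₀ = 0.5706 rad.
Bracket: H₀ sin φ sin δ + cos φ cos δ sin H₀ = 0.5706×-0.87292×0.42562 + 0.48786×0.90490×0.54011 = -0.211996 + 0.238439 = 0.026443.
Inverse-square distance factor (a/d)² = 1.0539² = 1.110705.
Q̄ = (S₀/π) × 1.110705 × [bracket] = (589/π) × 1.110705 × 0.026443 = 5.506 W/m².

Q̄ ≈ 5.51 W/m²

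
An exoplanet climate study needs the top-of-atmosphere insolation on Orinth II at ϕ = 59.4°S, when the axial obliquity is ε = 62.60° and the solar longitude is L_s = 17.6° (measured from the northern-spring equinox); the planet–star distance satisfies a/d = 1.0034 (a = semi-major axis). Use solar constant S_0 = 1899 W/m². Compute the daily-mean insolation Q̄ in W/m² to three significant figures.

Solar declination: sin δ = sin ε · sin L_s = sin 62.60° × sin 17.6° = 0.26845, so δ = +15.572°.
cos h₀ = −tan(-59.4°) tan(+15.572°) = 0.4712, h₀ = 1.0801 rad.
Bracket: h₀ sin ϕ sin δ + cos ϕ cos δ sin h₀ = 1.0801×-0.86074×0.26845 + 0.50904×0.96329×0.88202 = -0.249574 + 0.432501 = 0.182927.
Inverse-square distance factor (a/d)² = 1.0034² = 1.006812.
Q̄ = (S_0/π) × 1.006812 × [bracket] = (1899/π) × 1.006812 × 0.182927 = 111.3 W/m².

Q̄ ≈ 111 W/m²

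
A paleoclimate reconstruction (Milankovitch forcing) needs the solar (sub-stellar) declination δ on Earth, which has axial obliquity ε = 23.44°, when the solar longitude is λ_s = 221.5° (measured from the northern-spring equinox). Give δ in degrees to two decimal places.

δ = -15.28°

sin δ = sin ε · sin λ_s = sin 23.44° × sin 221.5° = -0.263583.
δ = arcsin(-0.263583) = -15.28°.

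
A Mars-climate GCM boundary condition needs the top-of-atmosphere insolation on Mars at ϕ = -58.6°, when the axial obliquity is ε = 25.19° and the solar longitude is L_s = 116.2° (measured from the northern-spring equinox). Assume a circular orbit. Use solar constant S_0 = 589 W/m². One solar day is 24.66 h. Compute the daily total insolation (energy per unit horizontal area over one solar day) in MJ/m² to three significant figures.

Solar declination: sin δ = sin ε · sin L_s = sin 25.19° × sin 116.2° = 0.38189, so δ = +22.451°.
cos h₀ = −tan(-58.6°) tan(+22.451°) = 0.6769, h₀ = 0.8272 rad.
Bracket: h₀ sin ϕ sin δ + cos ϕ cos δ sin h₀ = 0.8272×-0.85355×0.38189 + 0.52101×0.92421×0.73603 = -0.269636 + 0.354415 = 0.084779.
Q̄ = (S_0/π) × [bracket] = (589/π) × 0.084779 = 15.895 W/m².
Daily total = Q̄ × 24.66 h × 3600 s/h = 15.895 × 24.66 × 3600 / 10⁶ = 1.411 MJ/m².

1.41 MJ/m²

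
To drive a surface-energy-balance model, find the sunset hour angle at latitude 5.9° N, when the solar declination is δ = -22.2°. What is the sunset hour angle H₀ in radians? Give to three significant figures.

cos H₀ = −tan φ · tan δ = −tan(+5.9°) × tan(-22.200°) = 0.0422, so H₀ = 1.5286 rad = 87.58°.

H₀ = 1.53 rad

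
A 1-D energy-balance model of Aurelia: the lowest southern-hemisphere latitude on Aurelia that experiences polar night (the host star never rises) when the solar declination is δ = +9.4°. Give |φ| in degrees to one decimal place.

Polar night requires cos H₀ = −tan φ tan δ ≥ 1, i.e. tan φ tan δ ≤ −1.
The boundary is |tan φ| · |tan δ| = 1, so |φ| = 90° − |δ| = 90° − 9.4° = 80.6° in the southern hemisphere.

|φ| = 80.6°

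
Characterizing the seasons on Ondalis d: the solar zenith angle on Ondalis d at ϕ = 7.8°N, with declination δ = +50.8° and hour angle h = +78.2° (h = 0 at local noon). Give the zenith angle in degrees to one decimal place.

cos θ_z = sin ϕ sin δ + cos ϕ cos δ cos h = 0.105172 + 0.128052 = 0.233224.
θ_z = arccos(0.233224) = 76.5°.

θ_z = 76.5°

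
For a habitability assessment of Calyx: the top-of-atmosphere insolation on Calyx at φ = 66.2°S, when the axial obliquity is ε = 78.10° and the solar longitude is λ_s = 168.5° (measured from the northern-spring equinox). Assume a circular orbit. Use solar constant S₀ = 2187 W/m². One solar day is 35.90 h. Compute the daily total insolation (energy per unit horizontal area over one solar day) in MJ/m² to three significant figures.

Solar declination: sin δ = sin ε · sin λ_s = sin 78.10° × sin 168.5° = 0.19508, so δ = +11.250°.
cos H₀ = −tan(-66.2°) tan(+11.250°) = 0.4510, H₀ = 1.1029 rad.
Bracket: H₀ sin φ sin δ + cos φ cos δ sin H₀ = 1.1029×-0.91496×0.19508 + 0.40355×0.98079×0.89254 = -0.196857 + 0.353265 = 0.156408.
Q̄ = (S₀/π) × [bracket] = (2187/π) × 0.156408 = 108.88 W/m².
Daily total = Q̄ × 35.90 h × 3600 s/h = 108.88 × 35.90 × 3600 / 10⁶ = 14.07 MJ/m².

14.1 MJ/m²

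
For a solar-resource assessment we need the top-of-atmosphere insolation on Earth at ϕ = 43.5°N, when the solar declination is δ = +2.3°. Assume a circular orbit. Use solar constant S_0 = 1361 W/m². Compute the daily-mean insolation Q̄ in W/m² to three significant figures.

cos h₀ = −tan(+43.5°) tan(+2.300°) = -0.0381, h₀ = 1.6089 rad.
Bracket: h₀ sin ϕ sin δ + cos ϕ cos δ sin h₀ = 1.6089×0.68835×0.04013 + 0.72537×0.99919×0.99927 = 0.044443 + 0.724253 = 0.768696.
Q̄ = (S_0/π) × [bracket] = (1361/π) × 0.768696 = 333.0 W/m².

Q̄ ≈ 333 W/m²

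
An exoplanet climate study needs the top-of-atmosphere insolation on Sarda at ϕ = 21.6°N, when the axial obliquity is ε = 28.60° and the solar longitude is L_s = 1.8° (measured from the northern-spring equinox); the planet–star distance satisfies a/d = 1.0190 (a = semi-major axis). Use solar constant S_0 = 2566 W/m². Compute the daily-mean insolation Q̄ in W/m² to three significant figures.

Q̄ ≈ 796 W/m²

Solar declination: sin δ = sin ε · sin L_s = sin 28.60° × sin 1.8° = 0.01504, so δ = +0.862°.
cos h₀ = −tan(+21.6°) tan(+0.862°) = -0.0060, h₀ = 1.5768 rad.
Bracket: h₀ sin ϕ sin δ + cos ϕ cos δ sin h₀ = 1.5768×0.36812×0.01504 + 0.92978×0.99989×0.99998 = 0.008730 + 0.929659 = 0.938389.
Inverse-square distance factor (a/d)² = 1.0190² = 1.038361.
Q̄ = (S_0/π) × 1.038361 × [bracket] = (2566/π) × 1.038361 × 0.938389 = 795.9 W/m².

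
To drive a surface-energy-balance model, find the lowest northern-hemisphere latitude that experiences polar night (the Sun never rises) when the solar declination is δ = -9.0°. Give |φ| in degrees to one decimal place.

Polar night requires cos H₀ = −tan φ tan δ ≥ 1, i.e. tan φ tan δ ≤ −1.
The boundary is |tan φ| · |tan δ| = 1, so |φ| = 90° − |δ| = 90° − 9.0° = 81.0° in the northern hemisphere.

|φ| = 81.0°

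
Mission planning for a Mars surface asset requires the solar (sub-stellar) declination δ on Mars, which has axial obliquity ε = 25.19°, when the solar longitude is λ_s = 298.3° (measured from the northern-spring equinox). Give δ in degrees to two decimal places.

sin δ = sin ε · sin λ_s = sin 25.19° × sin 298.3° = -0.374750.
δ = arcsin(-0.374750) = -22.01°.

δ = -22.01°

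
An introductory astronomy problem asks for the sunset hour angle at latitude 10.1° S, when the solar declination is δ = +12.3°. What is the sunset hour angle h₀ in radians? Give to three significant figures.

h₀ = 1.53 rad

cos h₀ = −tan ϕ · tan δ = −tan(-10.1°) × tan(+12.300°) = 0.0388, so h₀ = 1.5319 rad = 87.77°.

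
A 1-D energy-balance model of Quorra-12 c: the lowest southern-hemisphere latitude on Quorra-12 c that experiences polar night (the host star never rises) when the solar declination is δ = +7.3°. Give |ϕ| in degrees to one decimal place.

Polar night requires cos h₀ = −tan ϕ tan δ ≥ 1, i.e. tan ϕ tan δ ≤ −1.
The boundary is |tan ϕ| · |tan δ| = 1, so |ϕ| = 90° − |δ| = 90° − 7.3° = 82.7° in the southern hemisphere.

|ϕ| = 82.7°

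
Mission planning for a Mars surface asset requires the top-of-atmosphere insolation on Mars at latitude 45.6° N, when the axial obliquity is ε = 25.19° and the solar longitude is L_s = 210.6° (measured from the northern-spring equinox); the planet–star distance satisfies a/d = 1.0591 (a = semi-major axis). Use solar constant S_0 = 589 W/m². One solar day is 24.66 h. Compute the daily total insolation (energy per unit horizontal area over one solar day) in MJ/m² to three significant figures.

8.54 MJ/m²

Solar declination: sin δ = sin ε · sin L_s = sin 25.19° × sin 210.6° = -0.21666, so δ = -12.513°.
cos h₀ = −tan(+45.6°) tan(-12.513°) = 0.2266, h₀ = 1.3422 rad.
Bracket: h₀ sin ϕ sin δ + cos ϕ cos δ sin h₀ = 1.3422×0.71447×-0.21666 + 0.69966×0.97625×0.97398 = -0.207769 + 0.665270 = 0.457501.
Inverse-square distance factor (a/d)² = 1.0591² = 1.121693.
Q̄ = (S_0/π) × 1.121693 × [bracket] = (589/π) × 1.121693 × 0.457501 = 96.212 W/m².
Daily total = Q̄ × 24.66 h × 3600 s/h = 96.212 × 24.66 × 3600 / 10⁶ = 8.541 MJ/m².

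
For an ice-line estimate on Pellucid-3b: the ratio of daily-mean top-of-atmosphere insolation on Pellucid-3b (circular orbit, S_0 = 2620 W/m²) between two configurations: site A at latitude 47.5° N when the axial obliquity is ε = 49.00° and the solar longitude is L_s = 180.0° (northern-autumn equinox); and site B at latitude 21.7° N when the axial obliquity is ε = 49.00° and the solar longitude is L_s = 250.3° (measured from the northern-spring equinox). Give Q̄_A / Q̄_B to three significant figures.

— Configuration A (ϕ=+47.5°):
Solar declination: sin δ = sin ε · sin L_s = sin 49.00° × sin 180.0° = 0.00000, so δ = +0.000°.
cos h₀ = −tan(+47.5°) tan(+0.000°) = -0.0000, h₀ = 1.5708 rad.
Bracket: h₀ sin ϕ sin δ + cos ϕ cos δ sin h₀ = 1.5708×0.73728×0.00000 + 0.67559×1.00000×1.00000 = 0.000000 + 0.675590 = 0.675590.
Q̄ = (S_0/π) × [bracket] = (2620/π) × 0.675590 = 563.42 W/m².
— Configuration B (ϕ=+21.7°):
Solar declination: sin δ = sin ε · sin L_s = sin 49.00° × sin 250.3° = -0.71054, so δ = -45.279°.
cos h₀ = −tan(+21.7°) tan(-45.279°) = 0.4018, h₀ = 1.1573 rad.
Bracket: h₀ sin ϕ sin δ + cos ϕ cos δ sin h₀ = 1.1573×0.36975×-0.71054 + 0.92913×0.70366×0.91571 = -0.304048 + 0.598684 = 0.294636.
Q̄ = (S_0/π) × [bracket] = (2620/π) × 0.294636 = 245.72 W/m².
Ratio Q̄_A / Q̄_B = 563.42 / 245.72 = 2.293.

Q̄_A / Q̄_B ≈ 2.29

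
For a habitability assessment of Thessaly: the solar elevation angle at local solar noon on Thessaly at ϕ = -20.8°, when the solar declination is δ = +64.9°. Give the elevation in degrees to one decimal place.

4.3°

At local noon the hour angle is zero, so the zenith angle equals |ϕ − δ| = |-20.8° − (+64.900°)| = 85.700°.
Elevation = 90° − 85.700° = 4.3°.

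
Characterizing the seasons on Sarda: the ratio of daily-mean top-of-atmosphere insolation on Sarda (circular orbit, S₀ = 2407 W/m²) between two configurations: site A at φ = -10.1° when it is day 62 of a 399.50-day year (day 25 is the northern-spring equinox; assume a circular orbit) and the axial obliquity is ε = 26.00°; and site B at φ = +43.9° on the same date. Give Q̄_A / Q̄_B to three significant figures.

— Configuration A (φ=-10.1°):
Solar longitude: λ_s = 360° × (62 − 25)/399.50 = 33.342°.
sin δ = sin 26.00° × sin 33.342° = 0.24094, so δ = +13.942°.
cos H₀ = −tan(-10.1°) tan(+13.942°) = 0.0442, H₀ = 1.5266 rad.
Bracket: H₀ sin φ sin δ + cos φ cos δ sin H₀ = 1.5266×-0.17537×0.24094 + 0.98450×0.97054×0.99902 = -0.064504 + 0.954560 = 0.890056.
Q̄ = (S₀/π) × [bracket] = (2407/π) × 0.890056 = 681.94 W/m².
— Configuration B (φ=+43.9°):
cos H₀ = −tan(+43.9°) tan(+13.942°) = -0.2389, H₀ = 1.8120 rad.
Bracket: H₀ sin φ sin δ + cos φ cos δ sin H₀ = 1.8120×0.69340×0.24094 + 0.72055×0.97054×0.97104 = 0.302727 + 0.679070 = 0.981797.
Q̄ = (S₀/π) × [bracket] = (2407/π) × 0.981797 = 752.23 W/m².
Ratio Q̄_A / Q̄_B = 681.94 / 752.23 = 0.9066.

Q̄_A / Q̄_B ≈ 0.907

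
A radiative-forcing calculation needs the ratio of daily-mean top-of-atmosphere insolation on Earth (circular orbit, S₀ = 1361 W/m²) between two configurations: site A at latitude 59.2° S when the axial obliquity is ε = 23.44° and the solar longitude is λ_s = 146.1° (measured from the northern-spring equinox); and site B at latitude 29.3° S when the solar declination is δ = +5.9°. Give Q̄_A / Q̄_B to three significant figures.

— Configuration A (φ=-59.2°):
Solar declination: sin δ = sin ε · sin λ_s = sin 23.44° × sin 146.1° = 0.22186, so δ = +12.819°.
cos H₀ = −tan(-59.2°) tan(+12.819°) = 0.3817, H₀ = 1.1792 rad.
Bracket: H₀ sin φ sin δ + cos φ cos δ sin H₀ = 1.1792×-0.85896×0.22186 + 0.51204×0.97508×0.92429 = -0.224719 + 0.461479 = 0.236760.
Q̄ = (S₀/π) × [bracket] = (1361/π) × 0.236760 = 102.57 W/m².
— Configuration B (φ=-29.3°):
cos H₀ = −tan(-29.3°) tan(+5.900°) = 0.0580, H₀ = 1.5128 rad.
Bracket: H₀ sin φ sin δ + cos φ cos δ sin H₀ = 1.5128×-0.48938×0.10279 + 0.87207×0.99470×0.99832 = -0.076099 + 0.865991 = 0.789892.
Q̄ = (S₀/π) × [bracket] = (1361/π) × 0.789892 = 342.20 W/m².
Ratio Q̄_A / Q̄_B = 102.57 / 342.20 = 0.2997.

Q̄_A / Q̄_B ≈ 0.300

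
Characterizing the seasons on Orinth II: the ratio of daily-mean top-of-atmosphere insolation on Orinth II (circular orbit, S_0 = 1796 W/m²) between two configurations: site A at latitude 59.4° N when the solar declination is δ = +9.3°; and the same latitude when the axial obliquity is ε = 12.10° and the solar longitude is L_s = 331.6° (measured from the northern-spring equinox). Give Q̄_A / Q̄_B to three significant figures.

Q̄_A / Q̄_B ≈ 1.95

— Configuration A (ϕ=+59.4°):
cos h₀ = −tan(+59.4°) tan(+9.300°) = -0.2769, h₀ = 1.8514 rad.
Bracket: h₀ sin ϕ sin δ + cos ϕ cos δ sin h₀ = 1.8514×0.86074×0.16160 + 0.50904×0.98686×0.96090 = 0.257522 + 0.482709 = 0.740231.
Q̄ = (S_0/π) × [bracket] = (1796/π) × 0.740231 = 423.18 W/m².
— Configuration B (ϕ=+59.4°):
Solar declination: sin δ = sin ε · sin L_s = sin 12.10° × sin 331.6° = -0.09970, so δ = -5.722°.
cos h₀ = −tan(+59.4°) tan(-5.722°) = 0.1694, h₀ = 1.4005 rad.
Bracket: h₀ sin ϕ sin δ + cos ϕ cos δ sin h₀ = 1.4005×0.86074×-0.09970 + 0.50904×0.99502×0.98554 = -0.120185 + 0.499181 = 0.378996.
Q̄ = (S_0/π) × [bracket] = (1796/π) × 0.378996 = 216.67 W/m².
Ratio Q̄_A / Q̄_B = 423.18 / 216.67 = 1.953.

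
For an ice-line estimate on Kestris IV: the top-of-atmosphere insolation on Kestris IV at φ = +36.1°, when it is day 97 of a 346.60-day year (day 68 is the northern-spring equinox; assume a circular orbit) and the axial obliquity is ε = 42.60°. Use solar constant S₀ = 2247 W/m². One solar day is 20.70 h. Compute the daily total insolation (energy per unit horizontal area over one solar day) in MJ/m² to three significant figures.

Solar longitude: λ_s = 360° × (97 − 68)/346.60 = 30.121°.
sin δ = sin 42.60° × sin 30.121° = 0.33968, so δ = +19.857°.
cos H₀ = −tan(+36.1°) tan(+19.857°) = -0.2634, H₀ = 1.8373 rad.
Bracket: H₀ sin φ sin δ + cos φ cos δ sin H₀ = 1.8373×0.58920×0.33968 + 0.80799×0.94054×0.96470 = 0.367716 + 0.733121 = 1.100837.
Q̄ = (S₀/π) × [bracket] = (2247/π) × 1.100837 = 787.37 W/m².
Daily total = Q̄ × 20.70 h × 3600 s/h = 787.37 × 20.70 × 3600 / 10⁶ = 58.67 MJ/m².

58.7 MJ/m²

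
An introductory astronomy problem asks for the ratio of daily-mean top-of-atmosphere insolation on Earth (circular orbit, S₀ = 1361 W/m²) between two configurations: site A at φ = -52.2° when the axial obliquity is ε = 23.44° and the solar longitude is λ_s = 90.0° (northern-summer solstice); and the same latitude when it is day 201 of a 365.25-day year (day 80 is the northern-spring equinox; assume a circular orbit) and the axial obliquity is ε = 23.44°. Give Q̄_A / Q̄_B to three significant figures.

Q̄_A / Q̄_B ≈ 0.754

— Configuration A (φ=-52.2°):
Solar declination: sin δ = sin ε · sin λ_s = sin 23.44° × sin 90.0° = 0.39779, so δ = +23.440°.
cos H₀ = −tan(-52.2°) tan(+23.440°) = 0.5590, H₀ = 0.9777 rad.
Bracket: H₀ sin φ sin δ + cos φ cos δ sin H₀ = 0.9777×-0.79016×0.39779 + 0.61291×0.91748×0.82920 = -0.307308 + 0.466286 = 0.158978.
Q̄ = (S₀/π) × [bracket] = (1361/π) × 0.158978 = 68.872 W/m².
— Configuration B (φ=-52.2°):
Solar longitude: λ_s = 360° × (201 − 80)/365.25 = 119.261°.
sin δ = sin 23.44° × sin 119.261° = 0.34703, so δ = +20.306°.
cos H₀ = −tan(-52.2°) tan(+20.306°) = 0.4770, H₀ = 1.0735 rad.
Bracket: H₀ sin φ sin δ + cos φ cos δ sin H₀ = 1.0735×-0.79016×0.34703 + 0.61291×0.93785×0.87888 = -0.294364 + 0.505196 = 0.210832.
Q̄ = (S₀/π) × [bracket] = (1361/π) × 0.210832 = 91.337 W/m².
Ratio Q̄_A / Q̄_B = 68.872 / 91.337 = 0.7540.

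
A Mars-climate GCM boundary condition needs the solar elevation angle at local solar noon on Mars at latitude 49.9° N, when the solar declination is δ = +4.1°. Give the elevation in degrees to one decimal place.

At local noon the hour angle is zero, so the zenith angle equals |φ − δ| = |+49.9° − (+4.100°)| = 45.800°.
Elevation = 90° − 45.800° = 44.2°.

44.2°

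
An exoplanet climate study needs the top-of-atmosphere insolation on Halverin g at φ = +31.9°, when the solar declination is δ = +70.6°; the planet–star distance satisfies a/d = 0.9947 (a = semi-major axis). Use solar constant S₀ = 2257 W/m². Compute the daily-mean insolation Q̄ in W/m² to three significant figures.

cos H₀ = −tan(+31.9°) tan(+70.600°) = -1.7675 ≤ −1 ⇒ polar day, H₀ = π.
Bracket: H₀ sin φ sin δ + cos φ cos δ sin H₀ = 3.1416×0.52844×0.94322 + 0.84897×0.33216×0.00000 = 1.565884 + 0.000000 = 1.565884.
Inverse-square distance factor (a/d)² = 0.9947² = 0.989428.
Q̄ = (S₀/π) × 0.989428 × [bracket] = (2257/π) × 0.989428 × 1.565884 = 1113 W/m².

Q̄ ≈ 1.11e+03 W/m²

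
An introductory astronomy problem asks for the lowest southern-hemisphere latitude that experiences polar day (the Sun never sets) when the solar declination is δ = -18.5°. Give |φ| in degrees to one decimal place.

|φ| = 71.5°

Polar day requires cos H₀ = −tan φ tan δ ≤ −1, i.e. tan φ tan δ ≥ 1.
The boundary is |tan φ| · |tan δ| = 1, so |φ| = 90° − |δ| = 90° − 18.5° = 71.5° in the southern hemisphere.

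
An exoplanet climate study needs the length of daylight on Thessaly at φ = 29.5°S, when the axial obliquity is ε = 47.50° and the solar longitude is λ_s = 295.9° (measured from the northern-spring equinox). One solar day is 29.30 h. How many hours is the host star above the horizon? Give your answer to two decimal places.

19.55 h

Solar declination: sin δ = sin ε · sin λ_s = sin 47.50° × sin 295.9° = -0.66322, so δ = -41.546°.
cos H₀ = −tan φ · tan δ = −tan(-29.5°) × tan(-41.546°) = -0.5014, so H₀ = 2.0960 rad = 120.09°.
Daylight = 2H₀/(2π) × 29.30 h = (2.0960/π) × 29.30 = 19.55 h.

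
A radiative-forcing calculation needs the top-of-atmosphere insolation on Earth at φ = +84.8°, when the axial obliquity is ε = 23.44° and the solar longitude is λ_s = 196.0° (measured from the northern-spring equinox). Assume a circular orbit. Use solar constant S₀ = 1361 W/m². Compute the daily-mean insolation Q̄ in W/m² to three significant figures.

Solar declination: sin δ = sin ε · sin λ_s = sin 23.44° × sin 196.0° = -0.10965, so δ = -6.295°.
cos H₀ = −tan(+84.8°) tan(-6.295°) = 1.2121 ≥ 1 ⇒ polar night, H₀ = 0 and Q̄ = 0.

Q̄ ≈ 0.00 W/m²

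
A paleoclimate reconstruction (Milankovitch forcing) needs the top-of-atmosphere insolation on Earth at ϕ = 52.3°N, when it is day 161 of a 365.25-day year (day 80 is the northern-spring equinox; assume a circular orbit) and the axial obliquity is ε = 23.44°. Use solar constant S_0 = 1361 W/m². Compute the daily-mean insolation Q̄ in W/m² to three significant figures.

Q̄ ≈ 493 W/m²

Solar longitude: L_s = 360° × (161 − 80)/365.25 = 79.836°.
sin δ = sin 23.44° × sin 79.836° = 0.39155, so δ = +23.051°.
cos h₀ = −tan(+52.3°) tan(+23.051°) = -0.5506, h₀ = 2.1538 rad.
Bracket: h₀ sin ϕ sin δ + cos ϕ cos δ sin h₀ = 2.1538×0.79122×0.39155 + 0.61153×0.92016×0.83480 = 0.667252 + 0.469747 = 1.136999.
Q̄ = (S_0/π) × [bracket] = (1361/π) × 1.136999 = 492.6 W/m².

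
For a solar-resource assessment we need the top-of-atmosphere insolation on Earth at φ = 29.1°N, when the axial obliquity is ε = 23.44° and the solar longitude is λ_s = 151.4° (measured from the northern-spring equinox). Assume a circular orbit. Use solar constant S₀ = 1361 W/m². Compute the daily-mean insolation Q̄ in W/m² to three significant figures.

Q̄ ≈ 437 W/m²

Solar declination: sin δ = sin ε · sin λ_s = sin 23.44° × sin 151.4° = 0.19042, so δ = +10.977°.
cos H₀ = −tan(+29.1°) tan(+10.977°) = -0.1080, H₀ = 1.6790 rad.
Bracket: H₀ sin φ sin δ + cos φ cos δ sin H₀ = 1.6790×0.48634×0.19042 + 0.87377×0.98170×0.99416 = 0.155490 + 0.852771 = 1.008261.
Q̄ = (S₀/π) × [bracket] = (1361/π) × 1.008261 = 436.8 W/m².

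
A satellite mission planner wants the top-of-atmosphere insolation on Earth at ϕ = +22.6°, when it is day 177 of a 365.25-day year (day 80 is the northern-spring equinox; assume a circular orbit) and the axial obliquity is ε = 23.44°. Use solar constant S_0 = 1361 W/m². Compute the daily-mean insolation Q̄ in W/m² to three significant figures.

Q̄ ≈ 477 W/m²

Solar longitude: L_s = 360° × (177 − 80)/365.25 = 95.606°.
sin δ = sin 23.44° × sin 95.606° = 0.39589, so δ = +23.321°.
cos h₀ = −tan(+22.6°) tan(+23.321°) = -0.1795, h₀ = 1.7512 rad.
Bracket: h₀ sin ϕ sin δ + cos ϕ cos δ sin h₀ = 1.7512×0.38430×0.39589 + 0.92321×0.91830×0.98377 = 0.266428 + 0.834024 = 1.100452.
Q̄ = (S_0/π) × [bracket] = (1361/π) × 1.100452 = 476.7 W/m².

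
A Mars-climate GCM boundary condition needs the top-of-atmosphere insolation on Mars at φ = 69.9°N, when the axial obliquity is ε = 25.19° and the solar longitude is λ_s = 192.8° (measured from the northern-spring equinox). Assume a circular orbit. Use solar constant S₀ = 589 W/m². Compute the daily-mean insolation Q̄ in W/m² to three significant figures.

Q̄ ≈ 40.2 W/m²

Solar declination: sin δ = sin ε · sin λ_s = sin 25.19° × sin 192.8° = -0.09430, so δ = -5.411°.
cos H₀ = −tan(+69.9°) tan(-5.411°) = 0.2588, H₀ = 1.3090 rad.
Bracket: H₀ sin φ sin δ + cos φ cos δ sin H₀ = 1.3090×0.93909×-0.09430 + 0.34366×0.99554×0.96592 = -0.115920 + 0.330468 = 0.214548.
Q̄ = (S₀/π) × [bracket] = (589/π) × 0.214548 = 40.22 W/m².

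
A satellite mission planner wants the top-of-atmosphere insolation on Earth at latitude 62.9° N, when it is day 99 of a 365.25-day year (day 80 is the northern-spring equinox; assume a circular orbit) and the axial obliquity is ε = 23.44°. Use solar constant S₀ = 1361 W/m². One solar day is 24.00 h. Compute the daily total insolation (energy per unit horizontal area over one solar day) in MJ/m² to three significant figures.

24.1 MJ/m²

Solar longitude: λ_s = 360° × (99 − 80)/365.25 = 18.727°.
sin δ = sin 23.44° × sin 18.727° = 0.12771, so δ = +7.337°.
cos H₀ = −tan(+62.9°) tan(+7.337°) = -0.2516, H₀ = 1.8252 rad.
Bracket: H₀ sin φ sin δ + cos φ cos δ sin H₀ = 1.8252×0.89021×0.12771 + 0.45554×0.99181×0.96782 = 0.207505 + 0.437270 = 0.644775.
Q̄ = (S₀/π) × [bracket] = (1361/π) × 0.644775 = 279.33 W/m².
Daily total = Q̄ × 24.00 h × 3600 s/h = 279.33 × 24.00 × 3600 / 10⁶ = 24.13 MJ/m².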